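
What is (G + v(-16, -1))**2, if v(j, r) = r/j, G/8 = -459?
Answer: 3451680001/256 ≈ 1.3483e+7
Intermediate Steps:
G = -3672 (G = 8*(-459) = -3672)
(G + v(-16, -1))**2 = (-3672 - 1/(-16))**2 = (-3672 - 1*(-1/16))**2 = (-3672 + 1/16)**2 = (-58751/16)**2 = 3451680001/256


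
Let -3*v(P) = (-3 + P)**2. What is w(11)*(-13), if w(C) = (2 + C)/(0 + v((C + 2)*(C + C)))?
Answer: 507/80089 ≈ 0.0063305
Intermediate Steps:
v(P) = -(-3 + P)**2/3
w(C) = -3*(2 + C)/(-3 + 2*C*(2 + C))**2 (w(C) = (2 + C)/(0 - (-3 + (C + 2)*(C + C))**2/3) = (2 + C)/(0 - (-3 + (2 + C)*(2*C))**2/3) = (2 + C)/(0 - (-3 + 2*C*(2 + C))**2/3) = (2 + C)/((-(-3 + 2*C*(2 + C))**2/3)) = (2 + C)*(-3/(-3 + 2*C*(2 + C))**2) = -3*(2 + C)/(-3 + 2*C*(2 + C))**2)
w(11)*(-13) = (3*(-2 - 1*11)/(-3 + 2*11*(2 + 11))**2)*(-13) = (3*(-2 - 11)/(-3 + 2*11*13)**2)*(-13) = (3*(-13)/(-3 + 286)**2)*(-13) = (3*(-13)/283**2)*(-13) = (3*(1/80089)*(-13))*(-13) = -39/80089*(-13) = 507/80089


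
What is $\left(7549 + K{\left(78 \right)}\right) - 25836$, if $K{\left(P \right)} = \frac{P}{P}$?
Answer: $-18286$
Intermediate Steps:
$K{\left(P \right)} = 1$
$\left(7549 + K{\left(78 \right)}\right) - 25836 = \left(7549 + 1\right) - 25836 = 7550 - 25836 = -18286$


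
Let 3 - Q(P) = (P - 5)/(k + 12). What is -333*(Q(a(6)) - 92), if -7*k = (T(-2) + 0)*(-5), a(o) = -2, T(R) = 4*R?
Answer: 1287711/44 ≈ 29266.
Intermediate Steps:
k = -40/7 (k = -(4*(-2) + 0)*(-5)/7 = -(-8 + 0)*(-5)/7 = -(-8)*(-5)/7 = -⅐*40 = -40/7 ≈ -5.7143)
Q(P) = 167/44 - 7*P/44 (Q(P) = 3 - (P - 5)/(-40/7 + 12) = 3 - (-5 + P)/44/7 = 3 - (-5 + P)*7/44 = 3 - (-35/44 + 7*P/44) = 3 + (35/44 - 7*P/44) = 167/44 - 7*P/44)
-333*(Q(a(6)) - 92) = -333*((167/44 - 7/44*(-2)) - 92) = -333*((167/44 + 7/22) - 92) = -333*(181/44 - 92) = -333*(-3867/44) = 1287711/44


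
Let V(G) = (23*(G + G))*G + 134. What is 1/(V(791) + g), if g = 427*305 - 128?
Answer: 1/28911567 ≈ 3.4588e-8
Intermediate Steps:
V(G) = 134 + 46*G² (V(G) = (23*(2*G))*G + 134 = (46*G)*G + 134 = 46*G² + 134 = 134 + 46*G²)
g = 130107 (g = 130235 - 128 = 130107)
1/(V(791) + g) = 1/((134 + 46*791²) + 130107) = 1/((134 + 46*625681) + 130107) = 1/((134 + 28781326) + 130107) = 1/(28781460 + 130107) = 1/28911567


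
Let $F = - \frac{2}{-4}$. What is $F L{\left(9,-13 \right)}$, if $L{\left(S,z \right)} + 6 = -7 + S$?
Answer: $-2$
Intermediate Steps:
$L{\left(S,z \right)} = -13 + S$ ($L{\left(S,z \right)} = -6 + \left(-7 + S\right) = -13 + S$)
$F = \frac{1}{2}$ ($F = \left(-2\right) \left(- \frac{1}{4}\right) = \frac{1}{2} \approx 0.5$)
$F L{\left(9,-13 \right)} = \frac{-13 + 9}{2} = \frac{1}{2} \left(-4\right) = -2$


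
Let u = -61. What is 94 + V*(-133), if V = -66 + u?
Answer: 16985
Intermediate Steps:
V = -127 (V = -66 - 61 = -127)
94 + V*(-133) = 94 - 127*(-133) = 94 + 16891 = 16985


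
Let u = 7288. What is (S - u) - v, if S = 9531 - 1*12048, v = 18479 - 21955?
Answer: -6329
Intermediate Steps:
v = -3476
S = -2517 (S = 9531 - 12048 = -2517)
(S - u) - v = (-2517 - 1*7288) - 1*(-3476) = (-2517 - 7288) + 3476 = -9805 + 3476 = -6329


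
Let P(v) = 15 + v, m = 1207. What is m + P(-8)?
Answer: 1214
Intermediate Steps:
m + P(-8) = 1207 + (15 - 8) = 1207 + 7 = 1214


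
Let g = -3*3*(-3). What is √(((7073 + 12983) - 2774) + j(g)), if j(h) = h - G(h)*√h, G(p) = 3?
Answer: √(17309 - 9*√3) ≈ 131.50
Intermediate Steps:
g = 27 (g = -9*(-3) = 27)
j(h) = h - 3*√h
√(((7073 + 12983) - 2774) + j(g)) = √(((7073 + 12983) - 2774) + (27 - 9*√3)) = √((20056 - 2774) + (27 - 9*√3)) = √(17282 + (27 - 9*√3)) = √(17309 - 9*√3)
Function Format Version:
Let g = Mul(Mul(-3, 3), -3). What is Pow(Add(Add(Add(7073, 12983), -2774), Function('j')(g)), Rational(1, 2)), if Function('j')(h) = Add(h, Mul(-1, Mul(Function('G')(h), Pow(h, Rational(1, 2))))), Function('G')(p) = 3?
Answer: Pow(Add(17309, Mul(-9, Pow(3, Rational(1, 2)))), Rational(1, 2)) ≈ 131.50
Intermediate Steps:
g = 27 (g = Mul(-9, -3) = 27)
Function('j')(h) = Add(h, Mul(-3, Pow(h, Rational(1, 2)))) (Function('j')(h) = Add(h, Mul(-1, Mul(3, Pow(h, Rational(1, 2))))) = Add(h, Mul(-3, Pow(h, Rational(1, 2)))))
Pow(Add(Add(Add(7073, 12983), -2774), Function('j')(g)), Rational(1, 2)) = Pow(Add(Add(Add(7073, 12983), -2774), Add(27, Mul(-3, Pow(27, Rational(1, 2))))), Rational(1, 2)) = Pow(Add(Add(20056, -2774), Add(27, Mul(-3, Mul(3, Pow(3, Rational(1, 2)))))), Rational(1, 2)) = Pow(Add(17282, Add(27, Mul(-9, Pow(3, Rational(1, 2))))), Rational(1, 2)) = Pow(Add(17309, Mul(-9, Pow(3, Rational(1, 2)))), Rational(1, 2))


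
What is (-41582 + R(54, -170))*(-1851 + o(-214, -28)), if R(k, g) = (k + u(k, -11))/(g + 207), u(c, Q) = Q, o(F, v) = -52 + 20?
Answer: 2896978553/37 ≈ 7.8297e+7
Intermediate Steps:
o(F, v) = -32
R(k, g) = (-11 + k)/(207 + g) (R(k, g) = (k - 11)/(g + 207) = (-11 + k)/(207 + g))
(-41582 + R(54, -170))*(-1851 + o(-214, -28)) = (-41582 + (-11 + 54)/(207 - 170))*(-1851 - 32) = (-41582 + 43/37)*(-1883) = -1538491/37*(-1883) = 2896978553/37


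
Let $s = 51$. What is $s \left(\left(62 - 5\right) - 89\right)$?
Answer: $-1632$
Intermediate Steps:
$s \left(\left(62 - 5\right) - 89\right) = 51 \left(\left(62 - 5\right) - 89\right) = 51 \left(57 - 89\right) = 51 \left(-32\right) = -1632$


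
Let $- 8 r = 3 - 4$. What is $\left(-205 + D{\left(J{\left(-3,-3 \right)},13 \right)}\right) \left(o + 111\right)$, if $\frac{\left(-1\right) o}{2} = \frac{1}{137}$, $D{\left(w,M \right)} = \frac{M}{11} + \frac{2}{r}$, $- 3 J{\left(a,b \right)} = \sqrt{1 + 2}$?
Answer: $- \frac{31413530}{1507} \approx -20845.0$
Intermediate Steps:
$r = \frac{1}{8}$ ($r = - \frac{3 - 4}{8} = \left(- \frac{1}{8}\right) \left(-1\right) = \frac{1}{8} \approx 0.125$)
$J{\left(a,b \right)} = - \frac{\sqrt{3}}{3}$ ($J{\left(a,b \right)} = - \frac{\sqrt{1 + 2}}{3} = - \frac{\sqrt{3}}{3}$)
$D{\left(w,M \right)} = 16 + \frac{M}{11}$ ($D{\left(w,M \right)} = \frac{M}{11} + 2 \frac{1}{\frac{1}{8}} = M \frac{1}{11} + 2 \cdot 8 = \frac{M}{11} + 16 = 16 + \frac{M}{11}$)
$o = - \frac{2}{137} \approx -0.014599$
$\left(-205 + D{\left(J{\left(-3,-3 \right)},13 \right)}\right) \left(o + 111\right) = \left(-205 + \left(16 + \frac{1}{11} \cdot 13\right)\right) \left(- \frac{2}{137} + 111\right) = \left(-205 + \left(16 + \frac{13}{11}\right)\right) \frac{15205}{137} = \left(-205 + \frac{189}{11}\right) \frac{15205}{137} = \left(- \frac{2066}{11}\right) \frac{15205}{137} = - \frac{31413530}{1507}$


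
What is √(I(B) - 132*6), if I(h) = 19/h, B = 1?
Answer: I*√773 ≈ 27.803*I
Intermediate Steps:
√(I(B) - 132*6) = √(19/1 - 132*6) = √(19*1 - 22*36) = √(19 - 792) = √(-773) = I*√773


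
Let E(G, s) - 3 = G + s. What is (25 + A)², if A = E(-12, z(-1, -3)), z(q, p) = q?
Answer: 225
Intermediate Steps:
E(G, s) = 3 + G + s (E(G, s) = 3 + (G + s) = 3 + G + s)
A = -10 (A = 3 - 12 - 1 = -10)
(25 + A)² = (25 - 10)² = 15² = 225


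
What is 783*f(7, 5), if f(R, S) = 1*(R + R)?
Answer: 10962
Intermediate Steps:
f(R, S) = 2*R (f(R, S) = 1*(2*R) = 2*R)
783*f(7, 5) = 783*(2*7) = 783*14 = 10962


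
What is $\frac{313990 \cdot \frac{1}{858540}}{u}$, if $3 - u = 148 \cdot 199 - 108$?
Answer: $- \frac{31399}{2519042214} \approx -1.2465 \cdot 10^{-5}$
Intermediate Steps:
$u = -29341$ ($u = 3 - \left(148 \cdot 199 - 108\right) = 3 - \left(29452 - 108\right) = 3 - 29344 = -29341$)
$\frac{313990 \cdot \frac{1}{858540}}{u} = \frac{313990 \cdot \frac{1}{858540}}{-29341} = 313990 \cdot \frac{1}{858540} \left(- \frac{1}{29341}\right) = \frac{31399}{85854} \left(- \frac{1}{29341}\right) = - \frac{31399}{2519042214}$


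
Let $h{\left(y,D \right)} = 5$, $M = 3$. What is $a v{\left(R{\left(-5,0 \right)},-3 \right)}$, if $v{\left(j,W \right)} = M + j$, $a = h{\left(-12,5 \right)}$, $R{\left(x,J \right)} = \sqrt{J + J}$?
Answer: $15$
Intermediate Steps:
$R{\left(x,J \right)} = \sqrt{2} \sqrt{J}$ ($R{\left(x,J \right)} = \sqrt{2 J} = \sqrt{2} \sqrt{J}$)
$a = 5$
$v{\left(j,W \right)} = 3 + j$
$a v{\left(R{\left(-5,0 \right)},-3 \right)} = 5 \left(3 + \sqrt{2} \sqrt{0}\right) = 5 \left(3 + \sqrt{2} \cdot 0\right) = 5 \left(3 + 0\right) = 5 \cdot 3 = 15$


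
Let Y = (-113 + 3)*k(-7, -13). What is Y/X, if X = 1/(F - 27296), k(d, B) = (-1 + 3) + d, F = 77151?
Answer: 27420250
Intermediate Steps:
k(d, B) = 2 + d
Y = 550 (Y = (-113 + 3)*(2 - 7) = -110*(-5) = 550)
X = 1/49855 (X = 1/(77151 - 27296) = 1/49855 ≈ 2.0058e-5)
Y/X = 550/(1/49855) = 550*49855 = 27420250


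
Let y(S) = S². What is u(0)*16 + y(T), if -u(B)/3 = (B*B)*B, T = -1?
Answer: 1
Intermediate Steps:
u(B) = -3*B³ (u(B) = -3*B*B*B = -3*B²*B = -3*B³)
u(0)*16 + y(T) = -3*0³*16 + (-1)² = -3*0*16 + 1 = 0*16 + 1 = 0 + 1 = 1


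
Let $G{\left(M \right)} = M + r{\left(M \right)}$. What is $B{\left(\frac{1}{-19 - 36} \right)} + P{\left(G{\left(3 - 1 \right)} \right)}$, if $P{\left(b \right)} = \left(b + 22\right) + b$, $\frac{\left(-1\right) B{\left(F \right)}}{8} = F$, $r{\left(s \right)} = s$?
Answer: $\frac{1658}{55} \approx 30.145$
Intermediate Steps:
$B{\left(F \right)} = - 8 F$
$G{\left(M \right)} = 2 M$ ($G{\left(M \right)} = M + M = 2 M$)
$P{\left(b \right)} = 22 + 2 b$ ($P{\left(b \right)} = \left(22 + b\right) + b = 22 + 2 b$)
$B{\left(\frac{1}{-19 - 36} \right)} + P{\left(G{\left(3 - 1 \right)} \right)} = - \frac{8}{-19 - 36} + \left(22 + 2 \cdot 2 \left(3 - 1\right)\right) = - \frac{8}{-55} + \left(22 + 2 \cdot 2 \cdot 2\right) = \left(-8\right) \left(- \frac{1}{55}\right) + \left(22 + 2 \cdot 4\right) = \frac{8}{55} + \left(22 + 8\right) = \frac{8}{55} + 30 = \frac{1658}{55}$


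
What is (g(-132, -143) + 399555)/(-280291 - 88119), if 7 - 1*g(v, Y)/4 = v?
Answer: -400111/368410 ≈ -1.0860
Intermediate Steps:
g(v, Y) = 28 - 4*v
(g(-132, -143) + 399555)/(-280291 - 88119) = ((28 - 4*(-132)) + 399555)/(-280291 - 88119) = ((28 + 528) + 399555)/(-368410) = (556 + 399555)*(-1/368410) = 400111*(-1/368410) = -400111/368410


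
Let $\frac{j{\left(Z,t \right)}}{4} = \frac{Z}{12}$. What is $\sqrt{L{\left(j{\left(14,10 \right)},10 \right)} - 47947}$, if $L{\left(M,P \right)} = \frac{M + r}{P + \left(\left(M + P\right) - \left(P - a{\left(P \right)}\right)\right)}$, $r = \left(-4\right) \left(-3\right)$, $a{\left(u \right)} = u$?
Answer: $\frac{i \sqrt{65638518}}{37} \approx 218.97 i$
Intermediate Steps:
$j{\left(Z,t \right)} = \frac{Z}{3}$ ($j{\left(Z,t \right)} = 4 \frac{Z}{12} = \frac{Z}{3}$)
$r = 12$
$L{\left(M,P \right)} = \frac{12 + M}{M + 2 P}$ ($L{\left(M,P \right)} = \frac{M + 12}{P + \left(\left(M + P\right) + \left(P - P\right)\right)} = \frac{12 + M}{P + \left(\left(M + P\right) + 0\right)} = \frac{12 + M}{P + \left(M + P\right)} = \frac{12 + M}{M + 2 P}$)
$\sqrt{L{\left(j{\left(14,10 \right)},10 \right)} - 47947} = \sqrt{\frac{12 + \frac{1}{3} \cdot 14}{\frac{1}{3} \cdot 14 + 2 \cdot 10} - 47947} = \sqrt{\frac{12 + \frac{14}{3}}{\frac{14}{3} + 20} - 47947} = \sqrt{\frac{1}{\frac{74}{3}} \cdot \frac{50}{3} - 47947} = \sqrt{\frac{3}{74} \cdot \frac{50}{3} - 47947} = \sqrt{\frac{25}{37} - 47947} = \sqrt{- \frac{1774014}{37}} = \frac{i \sqrt{65638518}}{37}$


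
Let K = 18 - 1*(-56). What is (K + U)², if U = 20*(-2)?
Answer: 1156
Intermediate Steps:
U = -40
K = 74 (K = 18 + 56 = 74)
(K + U)² = (74 - 40)² = 34² = 1156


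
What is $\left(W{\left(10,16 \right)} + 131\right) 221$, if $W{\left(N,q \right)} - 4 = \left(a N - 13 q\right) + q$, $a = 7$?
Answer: $2873$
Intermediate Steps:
$W{\left(N,q \right)} = 4 - 12 q + 7 N$ ($W{\left(N,q \right)} = 4 + \left(\left(7 N - 13 q\right) + q\right) = 4 + \left(\left(- 13 q + 7 N\right) + q\right) = 4 + \left(- 12 q + 7 N\right) = 4 - 12 q + 7 N$)
$\left(W{\left(10,16 \right)} + 131\right) 221 = \left(\left(4 - 192 + 7 \cdot 10\right) + 131\right) 221 = \left(\left(4 - 192 + 70\right) + 131\right) 221 = \left(-118 + 131\right) 221 = 13 \cdot 221 = 2873$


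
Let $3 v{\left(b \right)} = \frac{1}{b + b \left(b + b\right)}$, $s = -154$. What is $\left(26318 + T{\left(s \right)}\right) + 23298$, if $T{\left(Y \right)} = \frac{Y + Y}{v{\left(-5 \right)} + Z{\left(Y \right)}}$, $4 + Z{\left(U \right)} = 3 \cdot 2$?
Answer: $\frac{13404356}{271} \approx 49463.0$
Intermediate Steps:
$Z{\left(U \right)} = 2$ ($Z{\left(U \right)} = -4 + 3 \cdot 2 = -4 + 6 = 2$)
$v{\left(b \right)} = \frac{1}{3 \left(b + 2 b^{2}\right)}$ ($v{\left(b \right)} = \frac{1}{3 \left(b + b \left(b + b\right)\right)} = \frac{1}{3 \left(b + b 2 b\right)} = \frac{1}{3 \left(b + 2 b^{2}\right)}$)
$T{\left(Y \right)} = \frac{270 Y}{271}$ ($T{\left(Y \right)} = \frac{Y + Y}{\frac{1}{3 \left(-5\right) \left(1 + 2 \left(-5\right)\right)} + 2} = \frac{2 Y}{\frac{1}{3} \left(- \frac{1}{5}\right) \frac{1}{1 - 10} + 2} = \frac{2 Y}{\frac{1}{3} \left(- \frac{1}{5}\right) \frac{1}{-9} + 2} = \frac{2 Y}{\frac{1}{3} \left(- \frac{1}{5}\right) \left(- \frac{1}{9}\right) + 2} = \frac{2 Y}{\frac{1}{135} + 2} = \frac{2 Y}{\frac{271}{135}} = 2 Y \frac{135}{271} = \frac{270 Y}{271}$)
$\left(26318 + T{\left(s \right)}\right) + 23298 = \left(26318 + \frac{270}{271} \left(-154\right)\right) + 23298 = \left(26318 - \frac{41580}{271}\right) + 23298 = \frac{7090598}{271} + 23298 = \frac{13404356}{271}$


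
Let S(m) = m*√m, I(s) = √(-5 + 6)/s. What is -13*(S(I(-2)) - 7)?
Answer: 91 + 13*I*√2/4 ≈ 91.0 + 4.5962*I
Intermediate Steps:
I(s) = 1/s (I(s) = √1/s = 1/s)
S(m) = m^(3/2)
-13*(S(I(-2)) - 7) = -13*((1/(-2))^(3/2) - 7) = -13*((-½)^(3/2) - 7) = -13*(-I*√2/4 - 7) = -13*(-7 - I*√2/4) = 91 + 13*I*√2/4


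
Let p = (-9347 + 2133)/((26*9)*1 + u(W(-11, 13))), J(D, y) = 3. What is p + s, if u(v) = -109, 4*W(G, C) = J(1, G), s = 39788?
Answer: 4966286/125 ≈ 39730.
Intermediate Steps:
W(G, C) = 3/4 (W(G, C) = (1/4)*3 = 3/4)
p = -7214/125 (p = (-9347 + 2133)/((26*9)*1 - 109) = -7214/(234*1 - 109) = -7214/(234 - 109) = -7214/125 ≈ -57.712)
p + s = -7214/125 + 39788 = 4966286/125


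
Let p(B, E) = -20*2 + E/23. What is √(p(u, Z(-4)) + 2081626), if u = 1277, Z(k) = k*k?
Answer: √1101159362/23 ≈ 1442.8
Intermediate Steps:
Z(k) = k²
p(B, E) = -40 + E/23 (p(B, E) = -40 + E*(1/23) = -40 + E/23)
√(p(u, Z(-4)) + 2081626) = √((-40 + (1/23)*(-4)²) + 2081626) = √((-40 + (1/23)*16) + 2081626) = √((-40 + 16/23) + 2081626) = √(-904/23 + 2081626) = √(47876494/23) = √1101159362/23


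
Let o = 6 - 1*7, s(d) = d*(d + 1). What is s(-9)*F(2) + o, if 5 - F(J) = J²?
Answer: 71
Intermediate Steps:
s(d) = d*(1 + d)
F(J) = 5 - J²
o = -1 (o = 6 - 7 = -1)
s(-9)*F(2) + o = (-9*(1 - 9))*(5 - 1*2²) - 1 = (-9*(-8))*(5 - 1*4) - 1 = 72*(5 - 4) - 1 = 72*1 - 1 = 72 - 1 = 71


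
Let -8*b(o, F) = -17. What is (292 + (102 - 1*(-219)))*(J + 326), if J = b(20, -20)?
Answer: 1609125/8 ≈ 2.0114e+5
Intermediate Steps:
b(o, F) = 17/8 (b(o, F) = -1/8*(-17) = 17/8)
J = 17/8 ≈ 2.1250
(292 + (102 - 1*(-219)))*(J + 326) = (292 + (102 - 1*(-219)))*(17/8 + 326) = (292 + (102 + 219))*(2625/8) = (292 + 321)*(2625/8) = 613*(2625/8) = 1609125/8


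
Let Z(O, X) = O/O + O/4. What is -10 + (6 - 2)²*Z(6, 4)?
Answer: 30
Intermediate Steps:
Z(O, X) = 1 + O/4 (Z(O, X) = 1 + O*(¼) = 1 + O/4)
-10 + (6 - 2)²*Z(6, 4) = -10 + (6 - 2)²*(1 + (¼)*6) = -10 + 4²*(1 + 3/2) = -10 + 16*(5/2) = -10 + 40 = 30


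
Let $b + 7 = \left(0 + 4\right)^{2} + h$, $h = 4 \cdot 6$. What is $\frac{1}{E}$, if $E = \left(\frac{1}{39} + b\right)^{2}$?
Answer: $\frac{1521}{1658944} \approx 0.00091685$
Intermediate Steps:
$h = 24$
$b = 33$ ($b = -7 + \left(\left(0 + 4\right)^{2} + 24\right) = -7 + \left(4^{2} + 24\right) = -7 + \left(16 + 24\right) = -7 + 40 = 33$)
$E = \frac{1658944}{1521}$ ($E = \left(\frac{1}{39} + 33\right)^{2} = \left(\frac{1288}{39}\right)^{2} = \frac{1658944}{1521} \approx 1090.7$)
$\frac{1}{E} = \frac{1}{\frac{1658944}{1521}} = \frac{1521}{1658944}$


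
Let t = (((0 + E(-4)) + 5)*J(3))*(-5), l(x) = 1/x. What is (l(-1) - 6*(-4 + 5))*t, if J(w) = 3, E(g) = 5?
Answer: 1050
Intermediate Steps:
t = -150 (t = (((0 + 5) + 5)*3)*(-5) = ((5 + 5)*3)*(-5) = (10*3)*(-5) = 30*(-5) = -150)
(l(-1) - 6*(-4 + 5))*t = (1/(-1) - 6*(-4 + 5))*(-150) = (-1 - 6*1)*(-150) = (-1 - 6)*(-150) = -7*(-150) = 1050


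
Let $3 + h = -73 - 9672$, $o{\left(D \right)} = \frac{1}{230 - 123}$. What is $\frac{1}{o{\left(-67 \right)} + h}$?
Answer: $- \frac{107}{1043035} \approx -0.00010259$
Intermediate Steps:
$o{\left(D \right)} = \frac{1}{107}$
$h = -9748$ ($h = -3 - 9745 = -9748$)
$\frac{1}{o{\left(-67 \right)} + h} = \frac{1}{\frac{1}{107} - 9748} = \frac{1}{- \frac{1043035}{107}} = - \frac{107}{1043035}$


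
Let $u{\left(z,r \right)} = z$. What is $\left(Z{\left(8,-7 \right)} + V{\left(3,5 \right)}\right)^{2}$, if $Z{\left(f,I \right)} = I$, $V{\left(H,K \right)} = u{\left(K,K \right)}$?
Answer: $4$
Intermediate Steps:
$V{\left(H,K \right)} = K$
$\left(Z{\left(8,-7 \right)} + V{\left(3,5 \right)}\right)^{2} = \left(-7 + 5\right)^{2} = \left(-2\right)^{2} = 4$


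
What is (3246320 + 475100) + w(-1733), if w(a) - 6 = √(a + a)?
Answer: 3721426 + I*√3466 ≈ 3.7214e+6 + 58.873*I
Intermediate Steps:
w(a) = 6 + √2*√a (w(a) = 6 + √(a + a) = 6 + √(2*a) = 6 + √2*√a)
(3246320 + 475100) + w(-1733) = (3246320 + 475100) + (6 + √2*√(-1733)) = 3721420 + (6 + √2*(I*√1733)) = 3721420 + (6 + I*√3466) = 3721426 + I*√3466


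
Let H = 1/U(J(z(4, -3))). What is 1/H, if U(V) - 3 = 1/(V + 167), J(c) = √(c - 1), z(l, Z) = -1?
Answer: 83840/27891 - I*√2/27891 ≈ 3.006 - 5.0705e-5*I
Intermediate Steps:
J(c) = √(-1 + c)
U(V) = 3 + 1/(167 + V) (U(V) = 3 + 1/(V + 167) = 3 + 1/(167 + V))
H = (167 + I*√2)/(502 + 3*I*√2) (H = 1/((502 + 3*√(-1 - 1))/(167 + √(-1 - 1))) = 1/((502 + 3*√(-2))/(167 + √(-2))) = 1/((502 + 3*(I*√2))/(167 + I*√2)) = 1/((502 + 3*I*√2)/(167 + I*√2)) = (167 + I*√2)/(502 + 3*I*√2) ≈ 0.33267 + 5.6115e-6*I)
1/H = 1/(41920/126011 + I*√2/252022)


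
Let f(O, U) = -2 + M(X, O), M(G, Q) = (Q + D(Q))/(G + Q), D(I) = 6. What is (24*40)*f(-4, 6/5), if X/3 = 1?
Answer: -3840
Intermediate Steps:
X = 3 (X = 3*1 = 3)
M(G, Q) = (6 + Q)/(G + Q) (M(G, Q) = (Q + 6)/(G + Q) = (6 + Q)/(G + Q))
f(O, U) = -2 + (6 + O)/(3 + O)
(24*40)*f(-4, 6/5) = (24*40)*(-1*(-4)/(3 - 4)) = 960*(-1*(-4)/(-1)) = 960*(-1*(-4)*(-1)) = 960*(-4) = -3840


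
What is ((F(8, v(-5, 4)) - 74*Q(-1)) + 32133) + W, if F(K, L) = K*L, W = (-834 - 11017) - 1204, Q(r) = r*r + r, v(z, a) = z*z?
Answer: 19278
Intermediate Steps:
v(z, a) = z**2
Q(r) = r + r**2 (Q(r) = r**2 + r = r + r**2)
W = -13055 (W = -11851 - 1204 = -13055)
((F(8, v(-5, 4)) - 74*Q(-1)) + 32133) + W = ((8*(-5)**2 - (-74)*(1 - 1)) + 32133) - 13055 = ((8*25 - (-74)*0) + 32133) - 13055 = ((200 - 74*0) + 32133) - 13055 = ((200 + 0) + 32133) - 13055 = (200 + 32133) - 13055 = 32333 - 13055 = 19278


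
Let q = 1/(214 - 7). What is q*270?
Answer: 30/23 ≈ 1.3043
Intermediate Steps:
q = 1/207 ≈ 0.0048309
q*270 = (1/207)*270 = 30/23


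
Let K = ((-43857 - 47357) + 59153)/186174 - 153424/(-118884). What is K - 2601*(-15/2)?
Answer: 1999011072942/102468101 ≈ 19509.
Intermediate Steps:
K = 229185369/204936202 (K = (-91214 + 59153)*(1/186174) - 153424*(-1/118884) = -32061*1/186174 + 38356/29721 = -10687/62058 + 38356/29721 = 229185369/204936202 ≈ 1.1183)
K - 2601*(-15/2) = 229185369/204936202 - 2601*(-15/2) = 229185369/204936202 - 2601*(-15*½) = 229185369/204936202 - 2601*(-15)/2 = 229185369/204936202 - 1*(-39015/2) = 229185369/204936202 + 39015/2 = 1999011072942/102468101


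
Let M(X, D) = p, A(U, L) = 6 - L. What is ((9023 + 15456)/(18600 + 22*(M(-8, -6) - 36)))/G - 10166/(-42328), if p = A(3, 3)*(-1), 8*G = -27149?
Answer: 94008555341/392085532212 ≈ 0.23977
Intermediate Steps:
G = -27149/8 (G = (1/8)*(-27149) = -27149/8 ≈ -3393.6)
p = -3 (p = (6 - 1*3)*(-1) = (6 - 3)*(-1) = 3*(-1) = -3)
M(X, D) = -3
((9023 + 15456)/(18600 + 22*(M(-8, -6) - 36)))/G - 10166/(-42328) = ((9023 + 15456)/(18600 + 22*(-3 - 36)))/(-27149/8) - 10166/(-42328) = (24479/(18600 + 22*(-39)))*(-8/27149) - 10166*(-1/42328) = (24479/(18600 - 858))*(-8/27149) + 391/1628 = (24479/17742)*(-8/27149) + 391/1628 = -97916/240838779 + 391/1628 = 94008555341/392085532212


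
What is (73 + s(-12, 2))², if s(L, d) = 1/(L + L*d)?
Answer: 6901129/1296 ≈ 5324.9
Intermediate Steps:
(73 + s(-12, 2))² = (73 + 1/((-12)*(1 + 2)))² = (73 - 1/12/3)² = (73 - 1/12*⅓)² = (73 - 1/36)² = (2627/36)² = 6901129/1296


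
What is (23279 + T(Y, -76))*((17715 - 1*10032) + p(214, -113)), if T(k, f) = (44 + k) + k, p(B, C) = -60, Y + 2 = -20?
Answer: 177455817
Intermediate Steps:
Y = -22 (Y = -2 - 20 = -22)
T(k, f) = 44 + 2*k
(23279 + T(Y, -76))*((17715 - 1*10032) + p(214, -113)) = (23279 + (44 + 2*(-22)))*((17715 - 1*10032) - 60) = (23279 + (44 - 44))*((17715 - 10032) - 60) = (23279 + 0)*(7683 - 60) = 23279*7623 = 177455817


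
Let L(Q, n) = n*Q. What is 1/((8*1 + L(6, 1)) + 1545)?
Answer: 1/1559 ≈ 0.00064144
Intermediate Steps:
L(Q, n) = Q*n
1/((8*1 + L(6, 1)) + 1545) = 1/((8*1 + 6*1) + 1545) = 1/((8 + 6) + 1545) = 1/(14 + 1545) = 1/1559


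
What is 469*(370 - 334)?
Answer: 16884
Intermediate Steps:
469*(370 - 334) = 469*36 = 16884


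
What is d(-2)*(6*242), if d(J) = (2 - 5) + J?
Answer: -7260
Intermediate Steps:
d(J) = -3 + J
d(-2)*(6*242) = (-3 - 2)*(6*242) = -5*1452 = -7260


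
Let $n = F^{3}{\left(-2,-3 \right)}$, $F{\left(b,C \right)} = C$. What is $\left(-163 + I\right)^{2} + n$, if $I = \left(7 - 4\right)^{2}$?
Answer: $23689$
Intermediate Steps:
$I = 9$ ($I = 3^{2} = 9$)
$n = -27$ ($n = \left(-3\right)^{3} = -27$)
$\left(-163 + I\right)^{2} + n = \left(-163 + 9\right)^{2} - 27 = \left(-154\right)^{2} - 27 = 23716 - 27 = 23689$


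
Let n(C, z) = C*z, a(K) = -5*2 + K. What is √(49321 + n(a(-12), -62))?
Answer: √50685 ≈ 225.13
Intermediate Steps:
a(K) = -10 + K
√(49321 + n(a(-12), -62)) = √(49321 + (-10 - 12)*(-62)) = √(49321 - 22*(-62)) = √(49321 + 1364) = √50685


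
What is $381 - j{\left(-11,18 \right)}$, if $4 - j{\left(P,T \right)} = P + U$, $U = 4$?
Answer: $370$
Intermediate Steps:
$j{\left(P,T \right)} = - P$ ($j{\left(P,T \right)} = 4 - \left(P + 4\right) = 4 - \left(4 + P\right) = - P$)
$381 - j{\left(-11,18 \right)} = 381 - \left(-1\right) \left(-11\right) = 381 - 11 = 370$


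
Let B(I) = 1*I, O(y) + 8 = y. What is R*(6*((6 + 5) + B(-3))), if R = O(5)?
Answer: -144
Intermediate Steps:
O(y) = -8 + y
R = -3 (R = -8 + 5 = -3)
B(I) = I
R*(6*((6 + 5) + B(-3))) = -18*((6 + 5) - 3) = -18*(11 - 3) = -18*8 = -3*48 = -144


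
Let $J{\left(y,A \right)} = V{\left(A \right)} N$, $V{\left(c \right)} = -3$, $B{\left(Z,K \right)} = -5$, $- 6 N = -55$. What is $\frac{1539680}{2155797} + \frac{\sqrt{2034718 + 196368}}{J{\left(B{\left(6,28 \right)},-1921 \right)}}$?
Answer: $\frac{1539680}{2155797} - \frac{2 \sqrt{2231086}}{55} \approx -53.602$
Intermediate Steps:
$N = \frac{55}{6}$ ($N = \left(- \frac{1}{6}\right) \left(-55\right) = \frac{55}{6} \approx 9.1667$)
$J{\left(y,A \right)} = - \frac{55}{2}$ ($J{\left(y,A \right)} = \left(-3\right) \frac{55}{6} = - \frac{55}{2}$)
$\frac{1539680}{2155797} + \frac{\sqrt{2034718 + 196368}}{J{\left(B{\left(6,28 \right)},-1921 \right)}} = \frac{1539680}{2155797} + \frac{\sqrt{2034718 + 196368}}{- \frac{55}{2}} = 1539680 \cdot \frac{1}{2155797} + \sqrt{2231086} \left(- \frac{2}{55}\right) = \frac{1539680}{2155797} - \frac{2 \sqrt{2231086}}{55}$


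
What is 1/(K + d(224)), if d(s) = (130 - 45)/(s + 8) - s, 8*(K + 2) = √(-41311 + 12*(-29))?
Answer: -3036126/693810907 - 1682*I*√41659/693810907 ≈ -0.004376 - 0.00049481*I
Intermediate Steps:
K = -2 + I*√41659/8 (K = -2 + √(-41311 + 12*(-29))/8 = -2 + √(-41311 - 348)/8 = -2 + √(-41659)/8 = -2 + (I*√41659)/8 = -2 + I*√41659/8 ≈ -2.0 + 25.513*I)
d(s) = -s + 85/(8 + s) (d(s) = 85/(8 + s) - s = -s + 85/(8 + s))
1/(K + d(224)) = 1/((-2 + I*√41659/8) + (85 - 1*224² - 8*224)/(8 + 224)) = 1/((-2 + I*√41659/8) + (85 - 1*50176 - 1792)/232) = 1/((-2 + I*√41659/8) + (85 - 50176 - 1792)/232) = 1/((-2 + I*√41659/8) + (1/232)*(-51883)) = 1/((-2 + I*√41659/8) - 51883/232) = 1/(-52347/232 + I*√41659/8)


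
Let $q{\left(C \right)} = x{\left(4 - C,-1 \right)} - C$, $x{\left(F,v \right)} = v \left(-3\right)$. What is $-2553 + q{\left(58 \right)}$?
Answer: $-2608$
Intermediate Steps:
$x{\left(F,v \right)} = - 3 v$
$q{\left(C \right)} = 3 - C$ ($q{\left(C \right)} = \left(-3\right) \left(-1\right) - C = 3 - C$)
$-2553 + q{\left(58 \right)} = -2553 + \left(3 - 58\right) = -2553 - 55 = -2608$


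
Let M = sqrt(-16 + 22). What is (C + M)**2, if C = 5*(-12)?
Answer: (60 - sqrt(6))**2 ≈ 3312.1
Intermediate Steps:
C = -60
M = sqrt(6) ≈ 2.4495
(C + M)**2 = (-60 + sqrt(6))**2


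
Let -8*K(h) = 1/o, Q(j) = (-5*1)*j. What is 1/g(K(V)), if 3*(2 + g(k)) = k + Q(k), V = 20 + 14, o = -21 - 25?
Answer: -276/553 ≈ -0.49910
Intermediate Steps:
Q(j) = -5*j
o = -46
V = 34
K(h) = 1/368 (K(h) = -⅛/(-46) = -⅛*(-1/46) = 1/368)
g(k) = -2 - 4*k/3 (g(k) = -2 + (k - 5*k)/3 = -2 + (-4*k)/3 = -2 - 4*k/3)
1/g(K(V)) = 1/(-2 - 4/3*1/368) = 1/(-2 - 1/276) = 1/(-553/276) = -276/553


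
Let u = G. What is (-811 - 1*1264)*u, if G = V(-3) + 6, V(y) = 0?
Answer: -12450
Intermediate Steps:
G = 6 (G = 0 + 6 = 6)
u = 6
(-811 - 1*1264)*u = (-811 - 1*1264)*6 = (-811 - 1264)*6 = -2075*6 = -12450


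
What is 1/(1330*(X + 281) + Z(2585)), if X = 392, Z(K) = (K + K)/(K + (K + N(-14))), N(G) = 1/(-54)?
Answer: 279179/249890610290 ≈ 1.1172e-6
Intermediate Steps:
N(G) = -1/54
Z(K) = 2*K/(-1/54 + 2*K) (Z(K) = (K + K)/(K + (K - 1/54)) = (2*K)/(K + (-1/54 + K)) = (2*K)/(-1/54 + 2*K) = 2*K/(-1/54 + 2*K))
1/(1330*(X + 281) + Z(2585)) = 1/(1330*(392 + 281) + 108*2585/(-1 + 108*2585)) = 1/(1330*673 + 108*2585/(-1 + 279180)) = 1/(895090 + 108*2585/279179) = 1/(895090 + 108*2585*(1/279179)) = 1/(895090 + 279180/279179) = 1/(249890610290/279179) = 279179/249890610290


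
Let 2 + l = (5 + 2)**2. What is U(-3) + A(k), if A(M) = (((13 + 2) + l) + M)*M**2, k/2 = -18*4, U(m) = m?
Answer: -1700355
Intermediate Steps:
l = 47 (l = -2 + (5 + 2)**2 = -2 + 7**2 = -2 + 49 = 47)
k = -144 (k = 2*(-18*4) = 2*(-72) = -144)
A(M) = M**2*(62 + M) (A(M) = (((13 + 2) + 47) + M)*M**2 = ((15 + 47) + M)*M**2 = (62 + M)*M**2 = M**2*(62 + M))
U(-3) + A(k) = -3 + (-144)**2*(62 - 144) = -3 + 20736*(-82) = -3 - 1700352 = -1700355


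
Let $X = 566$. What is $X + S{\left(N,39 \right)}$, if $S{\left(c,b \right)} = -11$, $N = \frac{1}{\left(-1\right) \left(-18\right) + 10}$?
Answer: $555$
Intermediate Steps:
$N = \frac{1}{28}$ ($N = \frac{1}{18 + 10} = \frac{1}{28} \approx 0.035714$)
$X + S{\left(N,39 \right)} = 566 - 11 = 555$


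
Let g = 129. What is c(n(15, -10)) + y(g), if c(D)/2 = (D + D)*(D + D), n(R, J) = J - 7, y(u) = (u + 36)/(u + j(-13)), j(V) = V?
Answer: 268357/116 ≈ 2313.4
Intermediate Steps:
y(u) = (36 + u)/(-13 + u) (y(u) = (u + 36)/(u - 13) = (36 + u)/(-13 + u))
n(R, J) = -7 + J
c(D) = 8*D² (c(D) = 2*((D + D)*(D + D)) = 2*((2*D)*(2*D)) = 2*(4*D²) = 8*D²)
c(n(15, -10)) + y(g) = 8*(-7 - 10)² + (36 + 129)/(-13 + 129) = 8*(-17)² + 165/116 = 8*289 + (1/116)*165 = 2312 + 165/116 = 268357/116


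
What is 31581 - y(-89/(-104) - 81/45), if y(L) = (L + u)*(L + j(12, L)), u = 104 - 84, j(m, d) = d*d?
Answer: 4440682342251/140608000 ≈ 31582.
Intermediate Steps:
j(m, d) = d**2
u = 20
y(L) = (20 + L)*(L + L**2) (y(L) = (L + 20)*(L + L**2) = (20 + L)*(L + L**2))
31581 - y(-89/(-104) - 81/45) = 31581 - (-89/(-104) - 81/45)*(20 + (-89/(-104) - 81/45)**2 + 21*(-89/(-104) - 81/45)) = 31581 - (-89*(-1/104) - 81*1/45)*(20 + (-89*(-1/104) - 81*1/45)**2 + 21*(-89*(-1/104) - 81*1/45)) = 31581 - (89/104 - 9/5)*(20 + (89/104 - 9/5)**2 + 21*(89/104 - 9/5)) = 31581 - (-491)*(20 + (-491/520)**2 + 21*(-491/520))/520 = 31581 - (-491)*(20 + 241081/270400 - 10311/520)/520 = 31581 - (-491)*287361/(520*270400) = 31581 - 1*(-141094251/140608000) = 31581 + 141094251/140608000 = 4440682342251/140608000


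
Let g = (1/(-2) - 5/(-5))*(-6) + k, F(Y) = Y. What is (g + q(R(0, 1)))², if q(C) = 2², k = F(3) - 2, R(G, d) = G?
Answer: 4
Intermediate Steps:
k = 1 (k = 3 - 2 = 1)
q(C) = 4
g = -2 (g = (1/(-2) - 5/(-5))*(-6) + 1 = (1*(-½) - 5*(-⅕))*(-6) + 1 = (-½ + 1)*(-6) + 1 = (½)*(-6) + 1 = -3 + 1 = -2)
(g + q(R(0, 1)))² = (-2 + 4)² = 2² = 4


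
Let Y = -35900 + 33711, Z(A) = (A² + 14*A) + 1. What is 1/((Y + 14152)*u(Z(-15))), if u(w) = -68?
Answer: -1/813484 ≈ -1.2293e-6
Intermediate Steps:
Z(A) = 1 + A² + 14*A
Y = -2189
1/((Y + 14152)*u(Z(-15))) = 1/((-2189 + 14152)*(-68)) = -1/68/11963 = (1/11963)*(-1/68) = -1/813484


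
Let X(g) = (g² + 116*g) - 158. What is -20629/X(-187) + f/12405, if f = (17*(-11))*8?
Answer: -91842923/54247065 ≈ -1.6930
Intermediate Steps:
X(g) = -158 + g² + 116*g
f = -1496 (f = -187*8 = -1496)
-20629/X(-187) + f/12405 = -20629/(-158 + (-187)² + 116*(-187)) - 1496/12405 = -20629/(-158 + 34969 - 21692) - 1496*1/12405 = -20629/13119 - 1496/12405 = -91842923/54247065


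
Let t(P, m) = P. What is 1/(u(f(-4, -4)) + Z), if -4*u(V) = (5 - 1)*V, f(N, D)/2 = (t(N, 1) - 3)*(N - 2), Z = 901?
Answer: 1/817 ≈ 0.0012240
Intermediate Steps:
f(N, D) = 2*(-3 + N)*(-2 + N) (f(N, D) = 2*((N - 3)*(N - 2)) = 2*((-3 + N)*(-2 + N)) = 2*(-3 + N)*(-2 + N))
u(V) = -V (u(V) = -(5 - 1)*V/4 = -V)
1/(u(f(-4, -4)) + Z) = 1/(-(12 - 10*(-4) + 2*(-4)²) + 901) = 1/(-(12 + 40 + 2*16) + 901) = 1/(-(12 + 40 + 32) + 901) = 1/(-1*84 + 901) = 1/(-84 + 901) = 1/817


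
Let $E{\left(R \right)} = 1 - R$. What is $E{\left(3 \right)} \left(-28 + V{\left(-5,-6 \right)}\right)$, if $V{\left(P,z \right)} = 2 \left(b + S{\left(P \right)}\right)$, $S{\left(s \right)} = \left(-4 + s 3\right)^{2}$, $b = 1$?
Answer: $-1392$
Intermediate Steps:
$S{\left(s \right)} = \left(-4 + 3 s\right)^{2}$
$V{\left(P,z \right)} = 2 + 2 \left(-4 + 3 P\right)^{2}$ ($V{\left(P,z \right)} = 2 \left(1 + \left(-4 + 3 P\right)^{2}\right) = 2 + 2 \left(-4 + 3 P\right)^{2}$)
$E{\left(3 \right)} \left(-28 + V{\left(-5,-6 \right)}\right) = \left(1 - 3\right) \left(-28 + \left(2 + 2 \left(-4 + 3 \left(-5\right)\right)^{2}\right)\right) = \left(1 - 3\right) \left(-28 + \left(2 + 2 \left(-4 - 15\right)^{2}\right)\right) = - 2 \left(-28 + \left(2 + 2 \left(-19\right)^{2}\right)\right) = - 2 \left(-28 + \left(2 + 2 \cdot 361\right)\right) = - 2 \left(-28 + \left(2 + 722\right)\right) = - 2 \left(-28 + 724\right) = \left(-2\right) 696 = -1392$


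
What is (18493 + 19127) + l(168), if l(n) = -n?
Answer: 37452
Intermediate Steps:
(18493 + 19127) + l(168) = (18493 + 19127) - 1*168 = 37620 - 168 = 37452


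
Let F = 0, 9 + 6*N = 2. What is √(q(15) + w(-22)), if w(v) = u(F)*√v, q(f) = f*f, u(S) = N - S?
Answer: √(8100 - 42*I*√22)/6 ≈ 15.001 - 0.18239*I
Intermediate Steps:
N = -7/6 (N = -3/2 + (⅙)*2 = -3/2 + ⅓ = -7/6 ≈ -1.1667)
u(S) = -7/6 - S
q(f) = f²
w(v) = -7*√v/6 (w(v) = (-7/6 - 1*0)*√v = (-7/6 + 0)*√v = -7*√v/6)
√(q(15) + w(-22)) = √(15² - 7*I*√22/6) = √(225 - 7*I*√22/6)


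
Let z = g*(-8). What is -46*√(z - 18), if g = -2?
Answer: -46*I*√2 ≈ -65.054*I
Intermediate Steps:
z = 16 (z = -2*(-8) = 16)
-46*√(z - 18) = -46*√(16 - 18) = -46*I*√2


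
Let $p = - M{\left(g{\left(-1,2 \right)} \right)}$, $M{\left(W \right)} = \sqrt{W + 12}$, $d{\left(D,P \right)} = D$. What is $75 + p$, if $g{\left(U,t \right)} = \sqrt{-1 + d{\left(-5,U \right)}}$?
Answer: $75 - \sqrt{12 + i \sqrt{6}} \approx 71.518 - 0.35174 i$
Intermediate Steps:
$g{\left(U,t \right)} = i \sqrt{6}$ ($g{\left(U,t \right)} = \sqrt{-1 - 5} = \sqrt{-6} = i \sqrt{6}$)
$M{\left(W \right)} = \sqrt{12 + W}$
$p = - \sqrt{12 + i \sqrt{6}} \approx -3.4819 - 0.35174 i$
$75 + p = 75 - \sqrt{12 + i \sqrt{6}}$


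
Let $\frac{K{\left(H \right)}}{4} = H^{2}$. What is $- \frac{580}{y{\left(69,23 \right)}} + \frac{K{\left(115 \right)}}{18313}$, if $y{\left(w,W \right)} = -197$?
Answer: $\frac{21042840}{3607661} \approx 5.8328$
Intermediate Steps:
$K{\left(H \right)} = 4 H^{2}$
$- \frac{580}{y{\left(69,23 \right)}} + \frac{K{\left(115 \right)}}{18313} = - \frac{580}{-197} + \frac{4 \cdot 115^{2}}{18313} = \left(-580\right) \left(- \frac{1}{197}\right) + 4 \cdot 13225 \cdot \frac{1}{18313} = \frac{580}{197} + 52900 \cdot \frac{1}{18313} = \frac{580}{197} + \frac{52900}{18313} = \frac{21042840}{3607661}$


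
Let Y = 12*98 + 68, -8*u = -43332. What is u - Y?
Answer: 8345/2 ≈ 4172.5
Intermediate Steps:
u = 10833/2 (u = -1/8*(-43332) = 10833/2 ≈ 5416.5)
Y = 1244 (Y = 1176 + 68 = 1244)
u - Y = 10833/2 - 1*1244 = 10833/2 - 1244 = 8345/2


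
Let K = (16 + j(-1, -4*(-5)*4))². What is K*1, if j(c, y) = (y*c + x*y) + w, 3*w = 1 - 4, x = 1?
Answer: 225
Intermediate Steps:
w = -1 (w = (1 - 4)/3 = (⅓)*(-3) = -1)
j(c, y) = -1 + y + c*y (j(c, y) = (y*c + 1*y) - 1 = (c*y + y) - 1 = (y + c*y) - 1 = -1 + y + c*y)
K = 225 (K = (16 + (-1 - 4*(-5)*4 - (-4*(-5))*4))² = (16 + (-1 + 20*4 - 20*4))² = (16 + (-1 + 80 - 1*80))² = (16 + (-1 + 80 - 80))² = (16 - 1)² = 15² = 225)
K*1 = 225*1 = 225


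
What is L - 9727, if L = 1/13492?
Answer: -131236683/13492 ≈ -9727.0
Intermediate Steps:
L = 1/13492 ≈ 7.4118e-5
L - 9727 = 1/13492 - 9727 = -131236683/13492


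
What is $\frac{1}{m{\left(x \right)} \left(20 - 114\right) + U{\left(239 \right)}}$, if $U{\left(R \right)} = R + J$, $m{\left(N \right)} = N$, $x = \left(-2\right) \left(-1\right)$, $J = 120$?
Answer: $\frac{1}{171} \approx 0.005848$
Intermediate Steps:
$x = 2$
$U{\left(R \right)} = 120 + R$ ($U{\left(R \right)} = R + 120 = 120 + R$)
$\frac{1}{m{\left(x \right)} \left(20 - 114\right) + U{\left(239 \right)}} = \frac{1}{2 \left(20 - 114\right) + \left(120 + 239\right)} = \frac{1}{2 \left(-94\right) + 359} = \frac{1}{-188 + 359} = \frac{1}{171}$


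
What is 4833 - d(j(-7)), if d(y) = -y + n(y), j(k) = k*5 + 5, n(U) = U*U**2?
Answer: 31803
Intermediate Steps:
n(U) = U**3
j(k) = 5 + 5*k (j(k) = 5*k + 5 = 5 + 5*k)
d(y) = y**3 - y (d(y) = -y + y**3 = y**3 - y)
4833 - d(j(-7)) = 4833 - ((5 + 5*(-7))**3 - (5 + 5*(-7))) = 4833 - ((5 - 35)**3 - (5 - 35)) = 4833 - ((-30)**3 - 1*(-30)) = 4833 - (-27000 + 30) = 4833 - 1*(-26970) = 4833 + 26970 = 31803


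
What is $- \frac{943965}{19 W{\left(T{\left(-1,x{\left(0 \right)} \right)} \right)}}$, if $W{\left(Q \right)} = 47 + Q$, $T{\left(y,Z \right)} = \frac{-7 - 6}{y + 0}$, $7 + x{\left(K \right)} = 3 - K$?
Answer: $- \frac{62931}{76} \approx -828.04$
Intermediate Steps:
$x{\left(K \right)} = -4 - K$ ($x{\left(K \right)} = -7 - \left(-3 + K\right) = -4 - K$)
$T{\left(y,Z \right)} = - \frac{13}{y}$
$- \frac{943965}{19 W{\left(T{\left(-1,x{\left(0 \right)} \right)} \right)}} = - \frac{943965}{19 \left(47 - \frac{13}{-1}\right)} = - \frac{943965}{19 \left(47 - -13\right)} = - \frac{943965}{19 \left(47 + 13\right)} = - \frac{943965}{19 \cdot 60} = - \frac{943965}{1140} = \left(-943965\right) \frac{1}{1140} = - \frac{62931}{76}$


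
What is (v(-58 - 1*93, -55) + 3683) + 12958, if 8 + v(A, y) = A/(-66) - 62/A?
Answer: 165791371/9966 ≈ 16636.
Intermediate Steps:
v(A, y) = -8 - 62/A - A/66 (v(A, y) = -8 + (A/(-66) - 62/A) = -8 + (A*(-1/66) - 62/A) = -8 + (-A/66 - 62/A) = -8 + (-62/A - A/66) = -8 - 62/A - A/66)
(v(-58 - 1*93, -55) + 3683) + 12958 = ((-8 - 62/(-58 - 1*93) - (-58 - 1*93)/66) + 3683) + 12958 = ((-8 - 62/(-58 - 93) - (-58 - 93)/66) + 3683) + 12958 = ((-8 - 62/(-151) - 1/66*(-151)) + 3683) + 12958 = ((-8 - 62*(-1/151) + 151/66) + 3683) + 12958 = ((-8 + 62/151 + 151/66) + 3683) + 12958 = (-52835/9966 + 3683) + 12958 = 36651943/9966 + 12958 = 165791371/9966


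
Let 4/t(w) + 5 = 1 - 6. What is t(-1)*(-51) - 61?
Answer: -203/5 ≈ -40.600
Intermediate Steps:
t(w) = -⅖ (t(w) = 4/(-5 + (1 - 6)) = 4/(-5 - 5) = 4/(-10) = 4*(-⅒) = -⅖)
t(-1)*(-51) - 61 = -⅖*(-51) - 61 = 102/5 - 61 = -203/5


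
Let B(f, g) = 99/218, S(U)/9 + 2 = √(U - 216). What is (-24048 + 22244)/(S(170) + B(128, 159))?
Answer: 167140600/21300561 + 85733296*I*√46/21300561 ≈ 7.8468 + 27.298*I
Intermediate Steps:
S(U) = -18 + 9*√(-216 + U) (S(U) = -18 + 9*√(U - 216) = -18 + 9*√(-216 + U))
B(f, g) = 99/218 (B(f, g) = 99*(1/218) = 99/218)
(-24048 + 22244)/(S(170) + B(128, 159)) = (-24048 + 22244)/((-18 + 9*√(-216 + 170)) + 99/218) = -1804/((-18 + 9*√(-46)) + 99/218) = -1804/((-18 + 9*(I*√46)) + 99/218) = -1804/((-18 + 9*I*√46) + 99/218) = -1804/(-3825/218 + 9*I*√46)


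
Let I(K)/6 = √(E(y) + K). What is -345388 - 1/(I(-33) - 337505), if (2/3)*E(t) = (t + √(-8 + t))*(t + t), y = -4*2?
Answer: (-116570176939 + 2072328*√(159 - 96*I))/(337505 - 6*√3*√(53 - 32*I)) ≈ -3.4539e+5 + 1.4901e-8*I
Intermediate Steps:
y = -8
E(t) = 3*t*(t + √(-8 + t)) (E(t) = 3*((t + √(-8 + t))*(t + t))/2 = 3*((t + √(-8 + t))*(2*t))/2 = 3*(2*t*(t + √(-8 + t)))/2 = 3*t*(t + √(-8 + t)))
I(K) = 6*√(192 + K - 96*I) (I(K) = 6*√(3*(-8)*(-8 + √(-8 - 8)) + K) = 6*√(3*(-8)*(-8 + √(-16)) + K) = 6*√(3*(-8)*(-8 + 4*I) + K) = 6*√((192 - 96*I) + K) = 6*√(192 + K - 96*I))
-345388 - 1/(I(-33) - 337505) = -345388 - 1/(6*√(192 - 33 - 96*I) - 337505) = -345388 - 1/(6*√(159 - 96*I) - 337505) = -345388 - 1/(-337505 + 6*√(159 - 96*I))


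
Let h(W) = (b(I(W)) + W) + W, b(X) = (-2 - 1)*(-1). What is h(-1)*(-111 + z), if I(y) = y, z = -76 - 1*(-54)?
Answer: -133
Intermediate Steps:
z = -22 (z = -76 + 54 = -22)
b(X) = 3 (b(X) = -3*(-1) = 3)
h(W) = 3 + 2*W (h(W) = (3 + W) + W = 3 + 2*W)
h(-1)*(-111 + z) = (3 + 2*(-1))*(-111 - 22) = (3 - 2)*(-133) = 1*(-133) = -133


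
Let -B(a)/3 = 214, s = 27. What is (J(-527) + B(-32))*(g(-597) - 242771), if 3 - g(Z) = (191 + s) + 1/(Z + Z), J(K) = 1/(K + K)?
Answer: 196318785122327/1258476 ≈ 1.5600e+8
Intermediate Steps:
J(K) = 1/(2*K)
B(a) = -642 (B(a) = -3*214 = -642)
g(Z) = -215 - 1/(2*Z) (g(Z) = 3 - ((191 + 27) + 1/(Z + Z)) = 3 - (218 + 1/(2*Z)) = 3 + (-218 - 1/(2*Z)) = -215 - 1/(2*Z))
(J(-527) + B(-32))*(g(-597) - 242771) = ((½)/(-527) - 642)*((-215 - ½/(-597)) - 242771) = ((½)*(-1/527) - 642)*((-215 - ½*(-1/597)) - 242771) = (-1/1054 - 642)*((-215 + 1/1194) - 242771) = -676669*(-256709/1194 - 242771)/1054 = -676669/1054*(-290125283/1194) = 196318785122327/1258476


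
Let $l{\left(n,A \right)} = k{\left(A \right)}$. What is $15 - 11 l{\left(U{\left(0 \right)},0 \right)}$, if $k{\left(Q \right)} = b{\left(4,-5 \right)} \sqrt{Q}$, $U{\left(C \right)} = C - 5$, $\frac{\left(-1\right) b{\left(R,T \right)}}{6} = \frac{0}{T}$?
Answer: $15$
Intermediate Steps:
$b{\left(R,T \right)} = 0$ ($b{\left(R,T \right)} = - 6 \frac{0}{T} = \left(-6\right) 0 = 0$)
$U{\left(C \right)} = -5 + C$
$k{\left(Q \right)} = 0$ ($k{\left(Q \right)} = 0 \sqrt{Q} = 0$)
$l{\left(n,A \right)} = 0$
$15 - 11 l{\left(U{\left(0 \right)},0 \right)} = 15 - 0 = 15 + 0 = 15$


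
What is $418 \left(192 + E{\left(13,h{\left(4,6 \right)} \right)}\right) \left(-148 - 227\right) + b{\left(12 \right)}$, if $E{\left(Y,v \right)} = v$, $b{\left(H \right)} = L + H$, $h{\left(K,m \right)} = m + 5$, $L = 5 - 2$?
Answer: $-31820235$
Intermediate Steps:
$L = 3$ ($L = 5 - 2 = 3$)
$h{\left(K,m \right)} = 5 + m$
$b{\left(H \right)} = 3 + H$
$418 \left(192 + E{\left(13,h{\left(4,6 \right)} \right)}\right) \left(-148 - 227\right) + b{\left(12 \right)} = 418 \left(192 + \left(5 + 6\right)\right) \left(-148 - 227\right) + \left(3 + 12\right) = 418 \left(192 + 11\right) \left(-375\right) + 15 = 418 \cdot 203 \left(-375\right) + 15 = 418 \left(-76125\right) + 15 = -31820250 + 15 = -31820235$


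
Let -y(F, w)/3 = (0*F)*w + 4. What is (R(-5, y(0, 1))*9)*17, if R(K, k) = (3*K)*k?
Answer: 27540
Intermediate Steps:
y(F, w) = -12 (y(F, w) = -3*((0*F)*w + 4) = -3*(0*w + 4) = -3*(0 + 4) = -3*4 = -12)
R(K, k) = 3*K*k
(R(-5, y(0, 1))*9)*17 = ((3*(-5)*(-12))*9)*17 = (180*9)*17 = 1620*17 = 27540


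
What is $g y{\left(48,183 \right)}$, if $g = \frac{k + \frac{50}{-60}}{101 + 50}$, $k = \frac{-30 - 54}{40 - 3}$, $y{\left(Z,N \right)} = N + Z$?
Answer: $- \frac{53053}{11174} \approx -4.7479$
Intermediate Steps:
$k = - \frac{84}{37} \approx -2.2703$
$g = - \frac{689}{33522}$ ($g = \frac{- \frac{84}{37} + \frac{50}{-60}}{101 + 50} = \frac{- \frac{84}{37} + 50 \left(- \frac{1}{60}\right)}{151} = \left(- \frac{84}{37} - \frac{5}{6}\right) \frac{1}{151} = \left(- \frac{689}{222}\right) \frac{1}{151} = - \frac{689}{33522} \approx -0.020554$)
$g y{\left(48,183 \right)} = - \frac{689 \left(183 + 48\right)}{33522} = \left(- \frac{689}{33522}\right) 231 = - \frac{53053}{11174}$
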